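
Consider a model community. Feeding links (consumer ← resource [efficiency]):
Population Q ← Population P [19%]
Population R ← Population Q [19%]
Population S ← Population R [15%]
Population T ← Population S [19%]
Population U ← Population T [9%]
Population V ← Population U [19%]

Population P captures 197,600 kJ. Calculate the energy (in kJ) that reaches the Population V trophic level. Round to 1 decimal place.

3.5 kJ

Population Q: 197600 × 0.19 = 37544 kJ
Population R: 37544 × 0.19 = 7133.36 kJ
Population S: 7133.36 × 0.15 = 1070.004 kJ
Population T: 1070.004 × 0.19 = 203.30076 kJ
Population U: 203.30076 × 0.09 = 18.2970684 kJ
Population V: 18.2970684 × 0.19 = 3.476442996 kJ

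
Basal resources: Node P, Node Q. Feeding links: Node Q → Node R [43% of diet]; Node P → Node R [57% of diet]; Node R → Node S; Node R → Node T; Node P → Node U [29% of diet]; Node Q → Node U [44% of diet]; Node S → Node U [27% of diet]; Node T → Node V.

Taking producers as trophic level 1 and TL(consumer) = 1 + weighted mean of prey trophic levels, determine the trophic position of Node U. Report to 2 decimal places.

Node R: 1 + (0.43×1 + 0.57×1) = 2
Node S: 1 + 2 = 3
Node T: 1 + 2 = 3
Node U: 1 + (0.29×1 + 0.44×1 + 0.27×3) = 2.54
Node V: 1 + 3 = 4

2.54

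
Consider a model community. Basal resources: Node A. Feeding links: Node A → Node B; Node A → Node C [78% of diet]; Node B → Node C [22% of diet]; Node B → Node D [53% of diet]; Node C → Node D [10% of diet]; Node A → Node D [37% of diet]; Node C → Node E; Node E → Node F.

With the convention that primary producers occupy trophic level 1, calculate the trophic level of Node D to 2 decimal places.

Node B: 1 + 1 = 2
Node C: 1 + (0.78×1 + 0.22×2) = 2.22
Node D: 1 + (0.53×2 + 0.1×2.22 + 0.37×1) = 2.652
Node E: 1 + 2.22 = 3.22
Node F: 1 + 3.22 = 4.22

2.65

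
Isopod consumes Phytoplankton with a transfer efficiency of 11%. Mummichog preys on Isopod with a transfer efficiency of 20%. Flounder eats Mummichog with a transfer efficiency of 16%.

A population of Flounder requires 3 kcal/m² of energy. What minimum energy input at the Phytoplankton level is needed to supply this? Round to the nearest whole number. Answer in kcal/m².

Cumulative transfer efficiency: 0.11 × 0.2 × 0.16 = 0.00352
Phytoplankton energy = 3 / 0.00352 = 852 kcal/m²

852 kcal/m²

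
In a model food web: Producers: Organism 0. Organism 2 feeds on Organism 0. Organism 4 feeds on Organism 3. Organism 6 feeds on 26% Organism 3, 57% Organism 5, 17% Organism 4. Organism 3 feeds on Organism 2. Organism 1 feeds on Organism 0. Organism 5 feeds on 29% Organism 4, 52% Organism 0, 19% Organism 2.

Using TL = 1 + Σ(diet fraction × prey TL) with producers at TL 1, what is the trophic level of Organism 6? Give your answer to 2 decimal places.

Organism 1: 1 + 1 = 2
Organism 2: 1 + 1 = 2
Organism 3: 1 + 2 = 3
Organism 4: 1 + 3 = 4
Organism 5: 1 + (0.29×4 + 0.52×1 + 0.19×2) = 3.06
Organism 6: 1 + (0.26×3 + 0.57×3.06 + 0.17×4) = 4.2042

4.20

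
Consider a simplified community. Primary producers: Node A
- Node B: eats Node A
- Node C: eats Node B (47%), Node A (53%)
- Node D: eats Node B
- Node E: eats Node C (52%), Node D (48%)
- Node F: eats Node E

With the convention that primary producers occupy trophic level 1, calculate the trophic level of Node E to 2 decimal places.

Node B: 1 + 1 = 2
Node C: 1 + (0.47×2 + 0.53×1) = 2.47
Node D: 1 + 2 = 3
Node E: 1 + (0.52×2.47 + 0.48×3) = 3.7244
Node F: 1 + 3.7244 = 4.7244

3.72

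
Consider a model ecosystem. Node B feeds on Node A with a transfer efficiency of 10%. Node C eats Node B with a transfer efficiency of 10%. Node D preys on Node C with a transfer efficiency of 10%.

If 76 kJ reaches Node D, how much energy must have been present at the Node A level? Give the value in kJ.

76000 kJ

Cumulative transfer efficiency: 0.1 × 0.1 × 0.1 = 0.001
Node A energy = 76 / 0.001 = 76000 kJ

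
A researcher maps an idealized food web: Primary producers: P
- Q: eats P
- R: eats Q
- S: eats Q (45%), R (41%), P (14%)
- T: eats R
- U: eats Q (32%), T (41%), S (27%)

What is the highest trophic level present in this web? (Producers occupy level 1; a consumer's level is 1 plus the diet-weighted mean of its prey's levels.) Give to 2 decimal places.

Q: 1 + 1 = 2
R: 1 + 2 = 3
S: 1 + (0.45×2 + 0.41×3 + 0.14×1) = 3.27
T: 1 + 3 = 4
U: 1 + (0.32×2 + 0.41×4 + 0.27×3.27) = 4.1629

4.16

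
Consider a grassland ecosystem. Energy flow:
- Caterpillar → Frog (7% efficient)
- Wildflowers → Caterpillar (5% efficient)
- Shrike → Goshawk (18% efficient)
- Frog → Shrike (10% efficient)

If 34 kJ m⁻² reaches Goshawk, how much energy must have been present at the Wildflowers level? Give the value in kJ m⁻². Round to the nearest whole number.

Cumulative transfer efficiency: 0.05 × 0.07 × 0.1 × 0.18 = 0.000063
Wildflowers energy = 34 / 0.000063 = 539683 kJ m⁻²

539683 kJ m⁻²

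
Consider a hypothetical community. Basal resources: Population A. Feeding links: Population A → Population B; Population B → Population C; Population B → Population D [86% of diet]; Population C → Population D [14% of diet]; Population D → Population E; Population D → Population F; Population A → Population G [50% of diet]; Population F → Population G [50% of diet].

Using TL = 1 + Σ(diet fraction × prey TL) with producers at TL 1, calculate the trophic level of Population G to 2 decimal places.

Population B: 1 + 1 = 2
Population C: 1 + 2 = 3
Population D: 1 + (0.86×2 + 0.14×3) = 3.14
Population E: 1 + 3.14 = 4.14
Population F: 1 + 3.14 = 4.14
Population G: 1 + (0.5×1 + 0.5×4.14) = 3.57

3.57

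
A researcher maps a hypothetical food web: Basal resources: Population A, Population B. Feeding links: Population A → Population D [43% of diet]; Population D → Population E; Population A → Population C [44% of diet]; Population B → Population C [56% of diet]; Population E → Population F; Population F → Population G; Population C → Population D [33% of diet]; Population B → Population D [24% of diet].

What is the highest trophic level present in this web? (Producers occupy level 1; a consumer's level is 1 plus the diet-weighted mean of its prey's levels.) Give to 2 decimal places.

Population C: 1 + (0.56×1 + 0.44×1) = 2
Population D: 1 + (0.24×1 + 0.33×2 + 0.43×1) = 2.33
Population E: 1 + 2.33 = 3.33
Population F: 1 + 3.33 = 4.33
Population G: 1 + 4.33 = 5.33

5.33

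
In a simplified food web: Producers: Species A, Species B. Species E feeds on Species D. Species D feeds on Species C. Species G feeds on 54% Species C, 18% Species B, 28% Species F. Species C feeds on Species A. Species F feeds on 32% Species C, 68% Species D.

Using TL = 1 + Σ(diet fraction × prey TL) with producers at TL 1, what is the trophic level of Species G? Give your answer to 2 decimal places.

3.29

Species C: 1 + 1 = 2
Species D: 1 + 2 = 3
Species E: 1 + 3 = 4
Species F: 1 + (0.32×2 + 0.68×3) = 3.68
Species G: 1 + (0.54×2 + 0.18×1 + 0.28×3.68) = 3.2904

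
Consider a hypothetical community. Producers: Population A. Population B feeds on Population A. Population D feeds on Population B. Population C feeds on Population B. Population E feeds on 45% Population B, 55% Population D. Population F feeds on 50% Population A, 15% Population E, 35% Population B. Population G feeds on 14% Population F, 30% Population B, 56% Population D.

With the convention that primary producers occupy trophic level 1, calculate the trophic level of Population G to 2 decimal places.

Population B: 1 + 1 = 2
Population C: 1 + 2 = 3
Population D: 1 + 2 = 3
Population E: 1 + (0.45×2 + 0.55×3) = 3.55
Population F: 1 + (0.5×1 + 0.15×3.55 + 0.35×2) = 2.7325
Population G: 1 + (0.14×2.7325 + 0.3×2 + 0.56×3) = 3.66255

3.66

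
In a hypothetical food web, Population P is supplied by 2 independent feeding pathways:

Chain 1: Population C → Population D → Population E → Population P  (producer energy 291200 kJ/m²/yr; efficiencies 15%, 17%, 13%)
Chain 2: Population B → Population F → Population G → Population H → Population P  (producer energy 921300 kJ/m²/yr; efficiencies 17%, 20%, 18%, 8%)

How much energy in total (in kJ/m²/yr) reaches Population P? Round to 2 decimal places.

1416.40 kJ/m²/yr

Chain 1: 291200 × 0.15 × 0.17 × 0.13 = 965.328 kJ/m²/yr
Chain 2: 921300 × 0.17 × 0.2 × 0.18 × 0.08 = 451.06848 kJ/m²/yr
Total at Population P: 965.328 + 451.06848 = 1416.39648 kJ/m²/yr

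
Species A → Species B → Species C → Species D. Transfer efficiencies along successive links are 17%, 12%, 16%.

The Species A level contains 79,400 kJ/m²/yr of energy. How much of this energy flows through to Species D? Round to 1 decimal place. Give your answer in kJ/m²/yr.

259.2 kJ/m²/yr

Species B: 79400 × 0.17 = 13498 kJ/m²/yr
Species C: 13498 × 0.12 = 1619.76 kJ/m²/yr
Species D: 1619.76 × 0.16 = 259.1616 kJ/m²/yr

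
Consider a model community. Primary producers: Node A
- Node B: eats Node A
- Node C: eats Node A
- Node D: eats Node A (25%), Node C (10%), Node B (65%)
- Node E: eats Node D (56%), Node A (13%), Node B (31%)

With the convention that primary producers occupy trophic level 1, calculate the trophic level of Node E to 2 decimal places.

Node B: 1 + 1 = 2
Node C: 1 + 1 = 2
Node D: 1 + (0.25×1 + 0.1×2 + 0.65×2) = 2.75
Node E: 1 + (0.56×2.75 + 0.13×1 + 0.31×2) = 3.29

3.29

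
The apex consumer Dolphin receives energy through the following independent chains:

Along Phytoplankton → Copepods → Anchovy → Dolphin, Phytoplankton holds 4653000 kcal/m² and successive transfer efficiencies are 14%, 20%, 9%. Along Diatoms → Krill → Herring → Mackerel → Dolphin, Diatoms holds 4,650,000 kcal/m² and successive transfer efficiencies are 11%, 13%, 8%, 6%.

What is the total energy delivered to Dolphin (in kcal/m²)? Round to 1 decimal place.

Via Phytoplankton: 4653000 × 0.14 × 0.2 × 0.09 = 11725.56 kcal/m²
Via Diatoms: 4650000 × 0.11 × 0.13 × 0.08 × 0.06 = 319.176 kcal/m²
Total at Dolphin: 11725.56 + 319.176 = 12044.736 kcal/m²

12044.7 kcal/m²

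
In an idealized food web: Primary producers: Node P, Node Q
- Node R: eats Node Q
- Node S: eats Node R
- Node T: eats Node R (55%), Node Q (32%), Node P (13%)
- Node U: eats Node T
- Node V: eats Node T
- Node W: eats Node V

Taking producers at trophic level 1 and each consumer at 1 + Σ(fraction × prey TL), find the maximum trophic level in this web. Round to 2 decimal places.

4.55

Node R: 1 + 1 = 2
Node S: 1 + 2 = 3
Node T: 1 + (0.55×2 + 0.32×1 + 0.13×1) = 2.55
Node U: 1 + 2.55 = 3.55
Node V: 1 + 2.55 = 3.55
Node W: 1 + 3.55 = 4.55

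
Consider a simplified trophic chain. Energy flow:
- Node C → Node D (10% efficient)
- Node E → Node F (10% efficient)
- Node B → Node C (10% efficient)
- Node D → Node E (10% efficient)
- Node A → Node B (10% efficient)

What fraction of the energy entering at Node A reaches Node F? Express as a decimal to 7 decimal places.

Product of link efficiencies: 0.1 × 0.1 × 0.1 × 0.1 × 0.1 = 0.00001

0.0000100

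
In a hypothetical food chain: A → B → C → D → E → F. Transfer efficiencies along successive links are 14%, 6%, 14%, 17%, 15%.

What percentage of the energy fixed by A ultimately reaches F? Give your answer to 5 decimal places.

Product of link efficiencies: 0.14 × 0.06 × 0.14 × 0.17 × 0.15 = 0.000029988
As a percentage: 0.000029988 × 100 = 0.00300%

0.00300%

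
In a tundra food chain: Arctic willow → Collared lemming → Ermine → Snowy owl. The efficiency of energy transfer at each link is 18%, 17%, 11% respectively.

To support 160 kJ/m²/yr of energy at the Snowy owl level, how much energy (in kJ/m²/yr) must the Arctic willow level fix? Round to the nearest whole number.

Cumulative transfer efficiency: 0.18 × 0.17 × 0.11 = 0.003366
Arctic willow energy = 160 / 0.003366 = 47534 kJ/m²/yr

47534 kJ/m²/yr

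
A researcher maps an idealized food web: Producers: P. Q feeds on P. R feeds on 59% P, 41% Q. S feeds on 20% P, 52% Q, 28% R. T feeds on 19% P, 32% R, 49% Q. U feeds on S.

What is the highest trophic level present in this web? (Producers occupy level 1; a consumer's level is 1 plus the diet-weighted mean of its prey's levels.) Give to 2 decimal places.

3.91

Q: 1 + 1 = 2
R: 1 + (0.59×1 + 0.41×2) = 2.41
S: 1 + (0.2×1 + 0.52×2 + 0.28×2.41) = 2.9148
T: 1 + (0.19×1 + 0.32×2.41 + 0.49×2) = 2.9412
U: 1 + 2.9148 = 3.9148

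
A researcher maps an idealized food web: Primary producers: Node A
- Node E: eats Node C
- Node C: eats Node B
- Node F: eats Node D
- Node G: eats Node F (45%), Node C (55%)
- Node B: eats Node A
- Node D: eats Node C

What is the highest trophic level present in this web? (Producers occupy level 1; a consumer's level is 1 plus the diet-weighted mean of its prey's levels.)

5

Node B: 1 + 1 = 2
Node C: 1 + 2 = 3
Node D: 1 + 3 = 4
Node E: 1 + 3 = 4
Node F: 1 + 4 = 5
Node G: 1 + (0.45×5 + 0.55×3) = 4.9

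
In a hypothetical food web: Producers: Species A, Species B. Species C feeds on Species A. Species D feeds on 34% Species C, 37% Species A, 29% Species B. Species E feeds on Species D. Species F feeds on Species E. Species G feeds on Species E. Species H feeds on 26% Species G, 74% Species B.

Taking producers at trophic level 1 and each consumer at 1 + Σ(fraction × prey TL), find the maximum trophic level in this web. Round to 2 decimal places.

Species C: 1 + 1 = 2
Species D: 1 + (0.34×2 + 0.37×1 + 0.29×1) = 2.34
Species E: 1 + 2.34 = 3.34
Species F: 1 + 3.34 = 4.34
Species G: 1 + 3.34 = 4.34
Species H: 1 + (0.26×4.34 + 0.74×1) = 2.8684

4.34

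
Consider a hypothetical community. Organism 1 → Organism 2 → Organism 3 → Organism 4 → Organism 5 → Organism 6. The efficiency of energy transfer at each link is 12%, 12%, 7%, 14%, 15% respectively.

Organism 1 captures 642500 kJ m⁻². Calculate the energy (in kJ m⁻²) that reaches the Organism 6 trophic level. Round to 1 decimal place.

13.6 kJ m⁻²

Organism 2: 642500 × 0.12 = 77100 kJ m⁻²
Organism 3: 77100 × 0.12 = 9252 kJ m⁻²
Organism 4: 9252 × 0.07 = 647.64 kJ m⁻²
Organism 5: 647.64 × 0.14 = 90.6696 kJ m⁻²
Organism 6: 90.6696 × 0.15 = 13.60044 kJ m⁻²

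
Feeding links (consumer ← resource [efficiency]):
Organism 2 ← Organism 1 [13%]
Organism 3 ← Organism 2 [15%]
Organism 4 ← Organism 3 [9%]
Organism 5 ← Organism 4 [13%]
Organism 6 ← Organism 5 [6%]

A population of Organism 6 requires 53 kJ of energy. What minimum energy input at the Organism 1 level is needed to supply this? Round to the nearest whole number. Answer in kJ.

3871722 kJ

Cumulative transfer efficiency: 0.13 × 0.15 × 0.09 × 0.13 × 0.06 = 0.000013689
Organism 1 energy = 53 / 0.000013689 = 3871722 kJ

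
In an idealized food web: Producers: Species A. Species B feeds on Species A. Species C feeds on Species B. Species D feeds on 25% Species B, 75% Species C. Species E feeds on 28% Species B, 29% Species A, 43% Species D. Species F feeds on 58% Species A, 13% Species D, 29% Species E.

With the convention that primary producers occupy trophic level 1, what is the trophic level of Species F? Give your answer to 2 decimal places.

Species B: 1 + 1 = 2
Species C: 1 + 2 = 3
Species D: 1 + (0.25×2 + 0.75×3) = 3.75
Species E: 1 + (0.28×2 + 0.29×1 + 0.43×3.75) = 3.4625
Species F: 1 + (0.58×1 + 0.13×3.75 + 0.29×3.4625) = 3.071625

3.07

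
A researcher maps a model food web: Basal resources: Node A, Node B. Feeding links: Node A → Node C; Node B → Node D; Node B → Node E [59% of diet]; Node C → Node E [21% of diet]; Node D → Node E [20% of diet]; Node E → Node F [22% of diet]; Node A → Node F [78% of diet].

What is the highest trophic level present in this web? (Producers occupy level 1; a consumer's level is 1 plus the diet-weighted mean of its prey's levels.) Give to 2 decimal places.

Node C: 1 + 1 = 2
Node D: 1 + 1 = 2
Node E: 1 + (0.59×1 + 0.21×2 + 0.2×2) = 2.41
Node F: 1 + (0.22×2.41 + 0.78×1) = 2.3102

2.41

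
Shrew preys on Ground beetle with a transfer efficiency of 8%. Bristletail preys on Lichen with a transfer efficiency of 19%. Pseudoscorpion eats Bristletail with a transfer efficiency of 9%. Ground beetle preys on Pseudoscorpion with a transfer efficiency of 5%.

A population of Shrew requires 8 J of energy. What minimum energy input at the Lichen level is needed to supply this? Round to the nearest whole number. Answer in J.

Cumulative transfer efficiency: 0.19 × 0.09 × 0.05 × 0.08 = 0.0000684
Lichen energy = 8 / 0.0000684 = 116959 J

116959 J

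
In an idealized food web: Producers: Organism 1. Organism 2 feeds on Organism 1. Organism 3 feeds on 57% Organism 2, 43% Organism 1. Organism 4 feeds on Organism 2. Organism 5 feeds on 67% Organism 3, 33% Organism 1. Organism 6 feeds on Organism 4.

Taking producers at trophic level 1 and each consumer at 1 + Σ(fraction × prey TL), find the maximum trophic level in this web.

4

Organism 2: 1 + 1 = 2
Organism 3: 1 + (0.57×2 + 0.43×1) = 2.57
Organism 4: 1 + 2 = 3
Organism 5: 1 + (0.67×2.57 + 0.33×1) = 3.0519
Organism 6: 1 + 3 = 4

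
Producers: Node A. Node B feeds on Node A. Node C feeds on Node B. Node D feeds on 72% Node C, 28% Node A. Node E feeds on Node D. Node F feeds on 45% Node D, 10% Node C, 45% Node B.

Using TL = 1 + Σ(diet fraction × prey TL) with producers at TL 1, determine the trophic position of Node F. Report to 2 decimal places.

3.75

Node B: 1 + 1 = 2
Node C: 1 + 2 = 3
Node D: 1 + (0.72×3 + 0.28×1) = 3.44
Node E: 1 + 3.44 = 4.44
Node F: 1 + (0.45×3.44 + 0.1×3 + 0.45×2) = 3.748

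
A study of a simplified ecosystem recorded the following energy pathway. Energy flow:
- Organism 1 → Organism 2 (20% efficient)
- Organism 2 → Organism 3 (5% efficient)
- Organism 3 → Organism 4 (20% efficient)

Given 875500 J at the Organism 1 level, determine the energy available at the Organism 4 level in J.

Organism 2: 875500 × 0.2 = 175100 J
Organism 3: 175100 × 0.05 = 8755 J
Organism 4: 8755 × 0.2 = 1751 J

1751 J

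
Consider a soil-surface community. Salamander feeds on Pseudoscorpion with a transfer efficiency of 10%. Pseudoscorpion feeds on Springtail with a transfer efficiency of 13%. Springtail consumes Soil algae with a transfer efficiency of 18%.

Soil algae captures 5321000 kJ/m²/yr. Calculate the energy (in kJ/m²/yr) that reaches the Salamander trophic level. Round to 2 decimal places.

12451.14 kJ/m²/yr

Springtail: 5321000 × 0.18 = 957780 kJ/m²/yr
Pseudoscorpion: 957780 × 0.13 = 124511.4 kJ/m²/yr
Salamander: 124511.4 × 0.1 = 12451.14 kJ/m²/yr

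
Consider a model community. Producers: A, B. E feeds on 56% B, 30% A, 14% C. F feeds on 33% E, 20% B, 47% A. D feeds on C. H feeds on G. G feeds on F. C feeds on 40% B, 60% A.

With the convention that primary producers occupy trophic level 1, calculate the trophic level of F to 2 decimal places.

2.38

C: 1 + (0.4×1 + 0.6×1) = 2
D: 1 + 2 = 3
E: 1 + (0.56×1 + 0.3×1 + 0.14×2) = 2.14
F: 1 + (0.33×2.14 + 0.2×1 + 0.47×1) = 2.3762
G: 1 + 2.3762 = 3.3762
H: 1 + 3.3762 = 4.3762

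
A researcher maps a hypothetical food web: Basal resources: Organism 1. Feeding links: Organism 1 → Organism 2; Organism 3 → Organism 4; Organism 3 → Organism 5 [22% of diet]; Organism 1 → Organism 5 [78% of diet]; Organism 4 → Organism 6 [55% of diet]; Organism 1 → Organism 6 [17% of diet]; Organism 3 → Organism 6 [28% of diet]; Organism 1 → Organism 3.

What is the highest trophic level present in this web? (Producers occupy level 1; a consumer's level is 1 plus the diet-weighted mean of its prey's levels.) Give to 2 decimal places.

3.38

Organism 2: 1 + 1 = 2
Organism 3: 1 + 1 = 2
Organism 4: 1 + 2 = 3
Organism 5: 1 + (0.78×1 + 0.22×2) = 2.22
Organism 6: 1 + (0.28×2 + 0.55×3 + 0.17×1) = 3.38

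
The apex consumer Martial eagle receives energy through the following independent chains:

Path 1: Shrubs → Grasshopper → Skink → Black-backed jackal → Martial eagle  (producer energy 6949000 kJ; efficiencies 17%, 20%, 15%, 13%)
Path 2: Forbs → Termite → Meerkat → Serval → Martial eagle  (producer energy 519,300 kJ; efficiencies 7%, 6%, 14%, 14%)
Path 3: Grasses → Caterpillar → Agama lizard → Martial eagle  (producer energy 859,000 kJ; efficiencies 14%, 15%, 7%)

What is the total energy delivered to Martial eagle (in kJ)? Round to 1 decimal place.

Path 1: 6949000 × 0.17 × 0.2 × 0.15 × 0.13 = 4607.187 kJ
Path 2: 519300 × 0.07 × 0.06 × 0.14 × 0.14 = 42.748776 kJ
Path 3: 859000 × 0.14 × 0.15 × 0.07 = 1262.73 kJ
Total at Martial eagle: 4607.187 + 42.748776 + 1262.73 = 5912.665776 kJ

5912.7 kJ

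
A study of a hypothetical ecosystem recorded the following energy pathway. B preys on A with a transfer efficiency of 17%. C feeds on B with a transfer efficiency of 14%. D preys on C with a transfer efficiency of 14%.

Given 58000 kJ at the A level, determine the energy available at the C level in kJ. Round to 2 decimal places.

1380.40 kJ

B: 58000 × 0.17 = 9860 kJ
C: 9860 × 0.14 = 1380.4 kJ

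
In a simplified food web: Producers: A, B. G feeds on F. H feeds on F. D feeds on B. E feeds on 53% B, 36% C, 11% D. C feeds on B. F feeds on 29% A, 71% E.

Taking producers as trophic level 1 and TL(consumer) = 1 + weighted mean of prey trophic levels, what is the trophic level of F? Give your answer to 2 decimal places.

3.04

C: 1 + 1 = 2
D: 1 + 1 = 2
E: 1 + (0.53×1 + 0.36×2 + 0.11×2) = 2.47
F: 1 + (0.29×1 + 0.71×2.47) = 3.0437
G: 1 + 3.0437 = 4.0437
H: 1 + 3.0437 = 4.0437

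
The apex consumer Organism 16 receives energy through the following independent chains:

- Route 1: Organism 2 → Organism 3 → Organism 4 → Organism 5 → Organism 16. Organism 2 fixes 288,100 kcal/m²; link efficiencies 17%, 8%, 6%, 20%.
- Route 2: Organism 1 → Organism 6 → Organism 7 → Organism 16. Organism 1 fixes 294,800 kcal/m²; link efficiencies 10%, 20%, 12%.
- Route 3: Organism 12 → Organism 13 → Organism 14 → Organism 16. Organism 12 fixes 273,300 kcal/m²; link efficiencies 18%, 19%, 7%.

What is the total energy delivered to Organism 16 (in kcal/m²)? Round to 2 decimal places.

Route 1: 288100 × 0.17 × 0.08 × 0.06 × 0.2 = 47.01792 kcal/m²
Route 2: 294800 × 0.1 × 0.2 × 0.12 = 707.52 kcal/m²
Route 3: 273300 × 0.18 × 0.19 × 0.07 = 654.2802 kcal/m²
Total at Organism 16: 47.01792 + 707.52 + 654.2802 = 1408.81812 kcal/m²

1408.82 kcal/m²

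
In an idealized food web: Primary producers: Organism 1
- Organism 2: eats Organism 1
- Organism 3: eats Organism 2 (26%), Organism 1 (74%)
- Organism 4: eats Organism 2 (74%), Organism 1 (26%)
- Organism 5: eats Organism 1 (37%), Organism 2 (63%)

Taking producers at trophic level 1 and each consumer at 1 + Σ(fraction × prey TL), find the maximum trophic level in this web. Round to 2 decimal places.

2.74

Organism 2: 1 + 1 = 2
Organism 3: 1 + (0.26×2 + 0.74×1) = 2.26
Organism 4: 1 + (0.74×2 + 0.26×1) = 2.74
Organism 5: 1 + (0.37×1 + 0.63×2) = 2.63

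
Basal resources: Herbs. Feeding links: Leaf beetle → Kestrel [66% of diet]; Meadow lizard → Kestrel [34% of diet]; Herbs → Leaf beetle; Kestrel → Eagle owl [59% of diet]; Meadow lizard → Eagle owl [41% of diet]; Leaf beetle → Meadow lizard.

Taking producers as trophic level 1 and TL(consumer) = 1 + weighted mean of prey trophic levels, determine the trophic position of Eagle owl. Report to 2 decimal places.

4.20

Leaf beetle: 1 + 1 = 2
Meadow lizard: 1 + 2 = 3
Kestrel: 1 + (0.66×2 + 0.34×3) = 3.34
Eagle owl: 1 + (0.41×3 + 0.59×3.34) = 4.2006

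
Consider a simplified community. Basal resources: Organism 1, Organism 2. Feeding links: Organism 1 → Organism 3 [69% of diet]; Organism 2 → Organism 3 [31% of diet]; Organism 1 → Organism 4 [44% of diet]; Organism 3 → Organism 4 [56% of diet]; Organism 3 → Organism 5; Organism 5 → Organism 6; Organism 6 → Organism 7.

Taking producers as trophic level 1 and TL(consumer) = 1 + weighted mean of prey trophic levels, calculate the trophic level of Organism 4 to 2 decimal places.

2.56

Organism 3: 1 + (0.69×1 + 0.31×1) = 2
Organism 4: 1 + (0.44×1 + 0.56×2) = 2.56
Organism 5: 1 + 2 = 3
Organism 6: 1 + 3 = 4
Organism 7: 1 + 4 = 5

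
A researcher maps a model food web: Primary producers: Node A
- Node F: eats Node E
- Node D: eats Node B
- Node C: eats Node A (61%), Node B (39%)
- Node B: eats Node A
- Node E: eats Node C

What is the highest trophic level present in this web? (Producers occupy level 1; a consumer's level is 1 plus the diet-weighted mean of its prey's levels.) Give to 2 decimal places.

Node B: 1 + 1 = 2
Node C: 1 + (0.61×1 + 0.39×2) = 2.39
Node D: 1 + 2 = 3
Node E: 1 + 2.39 = 3.39
Node F: 1 + 3.39 = 4.39

4.39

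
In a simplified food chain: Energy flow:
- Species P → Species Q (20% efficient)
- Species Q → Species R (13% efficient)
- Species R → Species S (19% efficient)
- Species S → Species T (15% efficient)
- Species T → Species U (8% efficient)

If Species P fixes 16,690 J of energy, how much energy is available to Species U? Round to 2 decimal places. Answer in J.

0.99 J

Species Q: 16690 × 0.2 = 3338 J
Species R: 3338 × 0.13 = 433.94 J
Species S: 433.94 × 0.19 = 82.4486 J
Species T: 82.4486 × 0.15 = 12.36729 J
Species U: 12.36729 × 0.08 = 0.9893832 J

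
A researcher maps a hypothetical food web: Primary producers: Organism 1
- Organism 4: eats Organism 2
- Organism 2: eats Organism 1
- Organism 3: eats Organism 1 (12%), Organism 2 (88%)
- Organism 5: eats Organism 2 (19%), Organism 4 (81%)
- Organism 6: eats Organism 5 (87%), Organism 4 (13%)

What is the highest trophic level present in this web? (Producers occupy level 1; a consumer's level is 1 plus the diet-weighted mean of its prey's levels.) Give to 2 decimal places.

4.70

Organism 2: 1 + 1 = 2
Organism 3: 1 + (0.12×1 + 0.88×2) = 2.88
Organism 4: 1 + 2 = 3
Organism 5: 1 + (0.19×2 + 0.81×3) = 3.81
Organism 6: 1 + (0.87×3.81 + 0.13×3) = 4.7047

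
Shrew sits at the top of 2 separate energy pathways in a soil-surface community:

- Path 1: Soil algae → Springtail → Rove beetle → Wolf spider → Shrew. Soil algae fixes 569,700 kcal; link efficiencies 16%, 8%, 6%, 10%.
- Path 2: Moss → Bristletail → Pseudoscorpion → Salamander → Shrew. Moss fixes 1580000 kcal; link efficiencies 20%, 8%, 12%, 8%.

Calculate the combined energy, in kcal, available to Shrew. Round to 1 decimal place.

286.4 kcal

Path 1: 569700 × 0.16 × 0.08 × 0.06 × 0.1 = 43.75296 kcal
Path 2: 1580000 × 0.2 × 0.08 × 0.12 × 0.08 = 242.688 kcal
Total at Shrew: 43.75296 + 242.688 = 286.44096 kcal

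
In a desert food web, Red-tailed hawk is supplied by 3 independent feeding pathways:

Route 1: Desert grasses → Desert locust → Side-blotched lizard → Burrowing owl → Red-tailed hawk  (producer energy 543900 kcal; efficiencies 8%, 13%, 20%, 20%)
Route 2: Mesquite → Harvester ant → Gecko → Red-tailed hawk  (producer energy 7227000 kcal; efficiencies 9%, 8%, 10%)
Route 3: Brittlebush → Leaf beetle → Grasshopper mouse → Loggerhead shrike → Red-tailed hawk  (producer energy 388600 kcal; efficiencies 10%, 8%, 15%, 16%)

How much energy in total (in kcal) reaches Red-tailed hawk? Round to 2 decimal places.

5504.31 kcal

Route 1: 543900 × 0.08 × 0.13 × 0.2 × 0.2 = 226.2624 kcal
Route 2: 7227000 × 0.09 × 0.08 × 0.1 = 5203.44 kcal
Route 3: 388600 × 0.1 × 0.08 × 0.15 × 0.16 = 74.6112 kcal
Total at Red-tailed hawk: 226.2624 + 5203.44 + 74.6112 = 5504.3136 kcal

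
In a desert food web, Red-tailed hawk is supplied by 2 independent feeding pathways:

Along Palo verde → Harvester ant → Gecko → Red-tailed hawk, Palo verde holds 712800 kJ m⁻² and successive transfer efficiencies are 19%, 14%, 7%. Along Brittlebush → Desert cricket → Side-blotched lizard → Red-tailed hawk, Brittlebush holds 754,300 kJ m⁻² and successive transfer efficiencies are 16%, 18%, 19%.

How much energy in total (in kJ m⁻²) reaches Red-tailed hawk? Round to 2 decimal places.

Via Palo verde: 712800 × 0.19 × 0.14 × 0.07 = 1327.2336 kJ m⁻²
Via Brittlebush: 754300 × 0.16 × 0.18 × 0.19 = 4127.5296 kJ m⁻²
Total at Red-tailed hawk: 1327.2336 + 4127.5296 = 5454.7632 kJ m⁻²

5454.76 kJ m⁻²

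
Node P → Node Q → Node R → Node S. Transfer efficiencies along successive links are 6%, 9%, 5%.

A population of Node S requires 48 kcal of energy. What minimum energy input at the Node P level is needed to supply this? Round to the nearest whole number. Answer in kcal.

Cumulative transfer efficiency: 0.06 × 0.09 × 0.05 = 0.00027
Node P energy = 48 / 0.00027 = 177778 kcal

177778 kcal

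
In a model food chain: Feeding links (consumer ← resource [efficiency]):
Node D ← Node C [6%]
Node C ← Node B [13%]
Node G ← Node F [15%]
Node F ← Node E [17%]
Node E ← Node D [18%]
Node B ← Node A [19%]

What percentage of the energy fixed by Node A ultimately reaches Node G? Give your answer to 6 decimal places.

Product of link efficiencies: 0.19 × 0.13 × 0.06 × 0.18 × 0.17 × 0.15 = 0.00000680238
As a percentage: 0.00000680238 × 100 = 0.000680%

0.000680%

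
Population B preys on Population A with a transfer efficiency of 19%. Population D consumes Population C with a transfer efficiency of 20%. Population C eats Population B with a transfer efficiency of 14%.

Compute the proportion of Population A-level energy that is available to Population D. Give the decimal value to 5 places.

0.00532

Product of link efficiencies: 0.19 × 0.14 × 0.2 = 0.00532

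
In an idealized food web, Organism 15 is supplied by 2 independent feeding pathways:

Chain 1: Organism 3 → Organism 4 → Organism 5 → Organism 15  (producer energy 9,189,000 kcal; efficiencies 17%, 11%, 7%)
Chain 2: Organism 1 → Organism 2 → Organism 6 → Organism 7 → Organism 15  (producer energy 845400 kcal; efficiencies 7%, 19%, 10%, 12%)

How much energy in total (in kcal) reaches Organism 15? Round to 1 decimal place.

Chain 1: 9189000 × 0.17 × 0.11 × 0.07 = 12028.401 kcal
Chain 2: 845400 × 0.07 × 0.19 × 0.1 × 0.12 = 134.92584 kcal
Total at Organism 15: 12028.401 + 134.92584 = 12163.32684 kcal

12163.3 kcal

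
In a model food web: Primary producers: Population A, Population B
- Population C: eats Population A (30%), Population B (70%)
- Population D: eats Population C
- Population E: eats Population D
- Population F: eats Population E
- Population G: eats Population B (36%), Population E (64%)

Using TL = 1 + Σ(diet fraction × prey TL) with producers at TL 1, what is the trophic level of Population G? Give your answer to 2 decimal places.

Population C: 1 + (0.3×1 + 0.7×1) = 2
Population D: 1 + 2 = 3
Population E: 1 + 3 = 4
Population F: 1 + 4 = 5
Population G: 1 + (0.36×1 + 0.64×4) = 3.92

3.92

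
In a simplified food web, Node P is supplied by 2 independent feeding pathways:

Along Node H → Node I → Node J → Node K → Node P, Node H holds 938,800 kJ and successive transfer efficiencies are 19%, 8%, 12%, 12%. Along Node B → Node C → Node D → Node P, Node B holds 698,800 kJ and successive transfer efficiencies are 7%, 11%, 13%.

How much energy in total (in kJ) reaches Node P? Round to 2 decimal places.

Via Node H: 938800 × 0.19 × 0.08 × 0.12 × 0.12 = 205.484544 kJ
Via Node B: 698800 × 0.07 × 0.11 × 0.13 = 699.4988 kJ
Total at Node P: 205.484544 + 699.4988 = 904.983344 kJ

904.98 kJ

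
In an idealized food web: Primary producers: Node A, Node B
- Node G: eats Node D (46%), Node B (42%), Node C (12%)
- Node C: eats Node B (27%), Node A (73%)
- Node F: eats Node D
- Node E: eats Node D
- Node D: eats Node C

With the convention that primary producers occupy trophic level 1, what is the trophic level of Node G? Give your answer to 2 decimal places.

3.04

Node C: 1 + (0.27×1 + 0.73×1) = 2
Node D: 1 + 2 = 3
Node E: 1 + 3 = 4
Node F: 1 + 3 = 4
Node G: 1 + (0.46×3 + 0.42×1 + 0.12×2) = 3.04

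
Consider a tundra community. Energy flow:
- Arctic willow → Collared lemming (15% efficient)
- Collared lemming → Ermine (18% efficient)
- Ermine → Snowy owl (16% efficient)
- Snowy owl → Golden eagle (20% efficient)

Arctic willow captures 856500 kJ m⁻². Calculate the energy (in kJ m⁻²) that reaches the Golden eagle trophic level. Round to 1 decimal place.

Collared lemming: 856500 × 0.15 = 128475 kJ m⁻²
Ermine: 128475 × 0.18 = 23125.5 kJ m⁻²
Snowy owl: 23125.5 × 0.16 = 3700.08 kJ m⁻²
Golden eagle: 3700.08 × 0.2 = 740.016 kJ m⁻²

740.0 kJ m⁻²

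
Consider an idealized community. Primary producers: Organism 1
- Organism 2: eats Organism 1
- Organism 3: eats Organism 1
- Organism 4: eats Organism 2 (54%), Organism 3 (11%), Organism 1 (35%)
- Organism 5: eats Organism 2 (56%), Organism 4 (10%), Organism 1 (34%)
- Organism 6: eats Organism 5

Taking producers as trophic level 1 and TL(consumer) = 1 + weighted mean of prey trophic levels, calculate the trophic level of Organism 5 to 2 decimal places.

Organism 2: 1 + 1 = 2
Organism 3: 1 + 1 = 2
Organism 4: 1 + (0.54×2 + 0.11×2 + 0.35×1) = 2.65
Organism 5: 1 + (0.56×2 + 0.1×2.65 + 0.34×1) = 2.725
Organism 6: 1 + 2.725 = 3.725

2.73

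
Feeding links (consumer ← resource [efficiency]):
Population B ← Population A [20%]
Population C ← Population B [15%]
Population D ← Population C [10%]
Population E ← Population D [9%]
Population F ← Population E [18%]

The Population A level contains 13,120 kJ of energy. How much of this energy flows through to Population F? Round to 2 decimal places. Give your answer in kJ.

0.64 kJ

Population B: 13120 × 0.2 = 2624 kJ
Population C: 2624 × 0.15 = 393.6 kJ
Population D: 393.6 × 0.1 = 39.36 kJ
Population E: 39.36 × 0.09 = 3.5424 kJ
Population F: 3.5424 × 0.18 = 0.637632 kJ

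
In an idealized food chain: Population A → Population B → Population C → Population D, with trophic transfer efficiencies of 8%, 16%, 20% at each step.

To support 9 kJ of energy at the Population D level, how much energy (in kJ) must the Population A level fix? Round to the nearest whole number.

3516 kJ

Cumulative transfer efficiency: 0.08 × 0.16 × 0.2 = 0.00256
Population A energy = 9 / 0.00256 = 3516 kJ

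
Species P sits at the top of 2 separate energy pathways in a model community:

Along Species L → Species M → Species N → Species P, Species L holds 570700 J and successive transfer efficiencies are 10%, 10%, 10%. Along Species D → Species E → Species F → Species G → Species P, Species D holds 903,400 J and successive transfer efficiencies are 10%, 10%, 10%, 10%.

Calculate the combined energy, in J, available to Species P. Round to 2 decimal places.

Via Species L: 570700 × 0.1 × 0.1 × 0.1 = 570.7 J
Via Species D: 903400 × 0.1 × 0.1 × 0.1 × 0.1 = 90.34 J
Total at Species P: 570.7 + 90.34 = 661.04 J

661.04 J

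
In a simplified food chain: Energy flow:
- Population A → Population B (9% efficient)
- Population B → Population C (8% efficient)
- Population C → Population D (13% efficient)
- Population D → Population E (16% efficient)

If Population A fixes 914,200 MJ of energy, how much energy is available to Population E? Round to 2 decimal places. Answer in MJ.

136.91 MJ

Population B: 914200 × 0.09 = 82278 MJ
Population C: 82278 × 0.08 = 6582.24 MJ
Population D: 6582.24 × 0.13 = 855.6912 MJ
Population E: 855.6912 × 0.16 = 136.910592 MJ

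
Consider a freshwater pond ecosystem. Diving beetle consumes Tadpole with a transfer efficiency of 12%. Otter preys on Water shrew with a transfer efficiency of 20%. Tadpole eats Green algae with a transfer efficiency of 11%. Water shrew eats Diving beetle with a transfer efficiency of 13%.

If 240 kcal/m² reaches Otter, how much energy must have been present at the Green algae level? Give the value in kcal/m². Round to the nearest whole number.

699301 kcal/m²

Cumulative transfer efficiency: 0.11 × 0.12 × 0.13 × 0.2 = 0.0003432
Green algae energy = 240 / 0.0003432 = 699301 kcal/m²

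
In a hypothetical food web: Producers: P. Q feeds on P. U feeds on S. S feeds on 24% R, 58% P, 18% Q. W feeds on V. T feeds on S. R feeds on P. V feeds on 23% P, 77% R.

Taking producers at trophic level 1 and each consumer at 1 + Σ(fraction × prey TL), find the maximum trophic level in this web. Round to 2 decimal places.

3.77

Q: 1 + 1 = 2
R: 1 + 1 = 2
S: 1 + (0.24×2 + 0.58×1 + 0.18×2) = 2.42
T: 1 + 2.42 = 3.42
U: 1 + 2.42 = 3.42
V: 1 + (0.23×1 + 0.77×2) = 2.77
W: 1 + 2.77 = 3.77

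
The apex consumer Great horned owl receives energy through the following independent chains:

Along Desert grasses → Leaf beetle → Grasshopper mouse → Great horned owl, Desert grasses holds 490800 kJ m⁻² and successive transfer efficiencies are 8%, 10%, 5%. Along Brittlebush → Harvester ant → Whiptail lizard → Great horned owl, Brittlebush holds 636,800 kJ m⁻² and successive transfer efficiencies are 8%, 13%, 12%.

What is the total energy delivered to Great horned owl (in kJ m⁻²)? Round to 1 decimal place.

991.0 kJ m⁻²

Via Desert grasses: 490800 × 0.08 × 0.1 × 0.05 = 196.32 kJ m⁻²
Via Brittlebush: 636800 × 0.08 × 0.13 × 0.12 = 794.7264 kJ m⁻²
Total at Great horned owl: 196.32 + 794.7264 = 991.0464 kJ m⁻²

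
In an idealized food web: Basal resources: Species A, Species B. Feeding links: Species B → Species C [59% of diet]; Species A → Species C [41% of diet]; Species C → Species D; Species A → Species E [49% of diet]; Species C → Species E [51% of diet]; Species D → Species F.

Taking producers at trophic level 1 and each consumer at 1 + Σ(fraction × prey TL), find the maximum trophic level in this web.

4

Species C: 1 + (0.59×1 + 0.41×1) = 2
Species D: 1 + 2 = 3
Species E: 1 + (0.49×1 + 0.51×2) = 2.51
Species F: 1 + 3 = 4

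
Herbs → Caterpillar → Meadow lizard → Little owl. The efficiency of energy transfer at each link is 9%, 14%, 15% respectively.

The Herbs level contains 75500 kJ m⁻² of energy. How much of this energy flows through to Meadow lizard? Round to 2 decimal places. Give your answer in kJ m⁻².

951.30 kJ m⁻²

Caterpillar: 75500 × 0.09 = 6795 kJ m⁻²
Meadow lizard: 6795 × 0.14 = 951.3 kJ m⁻²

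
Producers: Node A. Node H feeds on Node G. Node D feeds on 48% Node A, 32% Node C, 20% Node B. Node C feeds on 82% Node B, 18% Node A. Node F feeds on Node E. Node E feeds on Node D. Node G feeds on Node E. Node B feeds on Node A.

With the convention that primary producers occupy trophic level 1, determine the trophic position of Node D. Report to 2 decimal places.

2.78

Node B: 1 + 1 = 2
Node C: 1 + (0.82×2 + 0.18×1) = 2.82
Node D: 1 + (0.48×1 + 0.32×2.82 + 0.2×2) = 2.7824
Node E: 1 + 2.7824 = 3.7824
Node F: 1 + 3.7824 = 4.7824
Node G: 1 + 3.7824 = 4.7824
Node H: 1 + 4.7824 = 5.7824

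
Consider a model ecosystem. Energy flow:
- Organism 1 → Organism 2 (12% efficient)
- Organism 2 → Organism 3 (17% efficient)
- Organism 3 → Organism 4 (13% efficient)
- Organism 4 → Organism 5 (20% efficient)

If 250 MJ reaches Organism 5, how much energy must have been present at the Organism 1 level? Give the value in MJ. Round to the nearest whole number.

471342 MJ

Cumulative transfer efficiency: 0.12 × 0.17 × 0.13 × 0.2 = 0.0005304
Organism 1 energy = 250 / 0.0005304 = 471342 MJ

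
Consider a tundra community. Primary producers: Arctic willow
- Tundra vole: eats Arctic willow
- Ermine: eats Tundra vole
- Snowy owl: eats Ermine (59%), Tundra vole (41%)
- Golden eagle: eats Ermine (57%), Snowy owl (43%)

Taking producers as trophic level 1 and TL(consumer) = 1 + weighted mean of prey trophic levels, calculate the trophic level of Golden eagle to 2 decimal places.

4.25

Tundra vole: 1 + 1 = 2
Ermine: 1 + 2 = 3
Snowy owl: 1 + (0.59×3 + 0.41×2) = 3.59
Golden eagle: 1 + (0.57×3 + 0.43×3.59) = 4.2537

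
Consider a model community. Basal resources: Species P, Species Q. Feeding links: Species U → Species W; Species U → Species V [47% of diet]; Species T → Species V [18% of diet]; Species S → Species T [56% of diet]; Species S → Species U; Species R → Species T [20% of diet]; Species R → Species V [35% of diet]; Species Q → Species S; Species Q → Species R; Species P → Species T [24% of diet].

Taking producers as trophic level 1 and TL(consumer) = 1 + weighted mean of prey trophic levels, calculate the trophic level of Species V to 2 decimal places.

3.61

Species R: 1 + 1 = 2
Species S: 1 + 1 = 2
Species T: 1 + (0.56×2 + 0.2×2 + 0.24×1) = 2.76
Species U: 1 + 2 = 3
Species V: 1 + (0.18×2.76 + 0.47×3 + 0.35×2) = 3.6068
Species W: 1 + 3 = 4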